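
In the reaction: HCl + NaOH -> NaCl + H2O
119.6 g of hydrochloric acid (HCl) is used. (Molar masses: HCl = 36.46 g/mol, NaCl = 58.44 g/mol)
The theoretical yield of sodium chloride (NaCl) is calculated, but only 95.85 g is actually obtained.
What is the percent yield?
Moles of HCl = 119.6 g ÷ 36.46 g/mol = 3.28031 mol
Mole ratio: 1 mol NaCl / 1 mol HCl
Moles of NaCl = 3.28031 × (1/1) = 3.28031 mol
Theoretical yield = 3.28031 mol × 58.44 g/mol = 191.7 g
Actual yield = 95.85 g
Percent yield = (95.85 / 191.7) × 100% = 50.0%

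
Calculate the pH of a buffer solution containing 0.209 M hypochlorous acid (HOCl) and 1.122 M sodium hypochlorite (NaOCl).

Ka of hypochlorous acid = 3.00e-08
pH = 8.25

pKa = -log(3.00e-08) = 7.52. pH = pKa + log([A⁻]/[HA]) = 7.52 + log(1.122/0.209)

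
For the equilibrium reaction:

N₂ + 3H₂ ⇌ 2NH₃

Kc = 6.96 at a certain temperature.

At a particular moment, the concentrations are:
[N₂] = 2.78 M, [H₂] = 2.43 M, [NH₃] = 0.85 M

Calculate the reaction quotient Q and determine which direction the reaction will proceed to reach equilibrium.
Q = 0.018, Q < K, reaction proceeds forward (toward products)

Q = ([NH₃]^2) / ([N₂] × [H₂]^3)
  = ((0.85)^2) / ((2.78)·(2.43)^3) = 0.7225/39.89 = 0.01811
Since Q = 0.01811 < Kc = 6.96, the reaction proceeds forward (toward products) to reach equilibrium.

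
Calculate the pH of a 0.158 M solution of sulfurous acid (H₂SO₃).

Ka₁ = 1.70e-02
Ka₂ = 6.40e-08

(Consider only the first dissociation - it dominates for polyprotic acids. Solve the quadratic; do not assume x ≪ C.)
pH = 1.36

x² + Ka₁·x − Ka₁·C = 0 with Ka₁ = 1.70e-02, C = 0.158.
x = (−Ka₁ + √(Ka₁² + 4·Ka₁·C))/2 = 4.4019e-02 M, so pH = 1.36.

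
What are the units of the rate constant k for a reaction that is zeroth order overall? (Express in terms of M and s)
M·s⁻¹

For an n-th order reaction, rate = k·[A]^n has units M/s, so k has units (M/s)/M^n = M^(1-n)·s⁻¹. With n = 0: units = M^(1)·s⁻¹ = M·s⁻¹.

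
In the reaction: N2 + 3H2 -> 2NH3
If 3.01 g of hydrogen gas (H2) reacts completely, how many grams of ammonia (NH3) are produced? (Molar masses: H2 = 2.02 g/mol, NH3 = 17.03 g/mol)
Moles of H2 = 3.01 g ÷ 2.02 g/mol = 1.4901 mol
Mole ratio: 2 mol NH3 / 3 mol H2
Moles of NH3 = 1.4901 × (2/3) = 0.993399 mol
Mass of NH3 = 0.993399 mol × 17.03 g/mol = 16.92 g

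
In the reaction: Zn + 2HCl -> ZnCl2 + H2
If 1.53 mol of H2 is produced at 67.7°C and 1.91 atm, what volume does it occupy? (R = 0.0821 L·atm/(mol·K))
T = 67.7°C + 273.15 = 340.85 K
V = nRT/P = (1.53 × 0.0821 × 340.85) / 1.91
V = 22.42 L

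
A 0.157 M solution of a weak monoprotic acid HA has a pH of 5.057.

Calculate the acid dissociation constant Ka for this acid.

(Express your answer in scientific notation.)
K_a = 4.90e-10

[H⁺] = 10^(−pH) = 10^(−5.057) = 8.770e-06 M. For HA ⇌ H⁺ + A⁻, Ka = x²/(C − x) = (8.770e-06)²/(0.157 − 8.770e-06) = 4.90e-10.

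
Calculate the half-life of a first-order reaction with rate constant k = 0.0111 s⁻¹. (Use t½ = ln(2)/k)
62.45 s

t½ = ln(2)/k = 0.6931/0.0111 = 62.45 s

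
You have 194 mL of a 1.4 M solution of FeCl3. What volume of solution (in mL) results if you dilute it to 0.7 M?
Using M₁V₁ = M₂V₂:
1.4 × 194 = 0.7 × V₂
V₂ = (1.4 × 194) / 0.7 = 388 mL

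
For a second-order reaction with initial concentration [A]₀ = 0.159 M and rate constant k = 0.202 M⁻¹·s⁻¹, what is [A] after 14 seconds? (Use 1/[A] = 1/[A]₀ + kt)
0.1097 M

1/[A] = 1/[A]₀ + k·t = 1/0.159 + (0.202)·(14) = 6.2893 + 2.8280 = 9.1173
[A] = 1/9.1173 = 0.1097 M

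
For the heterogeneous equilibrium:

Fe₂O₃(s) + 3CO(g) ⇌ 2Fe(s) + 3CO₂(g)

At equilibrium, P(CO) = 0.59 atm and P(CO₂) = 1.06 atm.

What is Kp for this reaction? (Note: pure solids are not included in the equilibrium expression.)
K_p = 5.799

Solids (Fe₂O₃, Fe) are excluded.
Kp = P(CO₂)³/P(CO)³ = (1.06)³/(0.59)³ = 1.191/0.2054 = 5.799.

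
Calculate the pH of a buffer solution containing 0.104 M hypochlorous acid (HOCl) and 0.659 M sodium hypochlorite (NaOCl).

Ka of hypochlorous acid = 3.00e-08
pH = 8.32

pKa = -log(3.00e-08) = 7.52. pH = pKa + log([A⁻]/[HA]) = 7.52 + log(0.659/0.104)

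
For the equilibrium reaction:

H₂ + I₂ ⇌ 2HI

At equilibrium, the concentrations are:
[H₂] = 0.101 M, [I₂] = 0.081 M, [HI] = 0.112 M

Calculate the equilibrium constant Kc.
K_c = 1.5333

Kc = ([HI]^2) / ([H₂] × [I₂])
   = ((0.112)^2) / ((0.101)·(0.081))
   = 0.012544 / 0.008181 = 1.5333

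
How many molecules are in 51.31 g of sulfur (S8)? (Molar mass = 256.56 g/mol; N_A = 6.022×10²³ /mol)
Moles = 51.31 g ÷ 256.56 g/mol = 0.199992 mol
Molecules = 0.199992 mol × 6.022×10²³ /mol = 1.204e+23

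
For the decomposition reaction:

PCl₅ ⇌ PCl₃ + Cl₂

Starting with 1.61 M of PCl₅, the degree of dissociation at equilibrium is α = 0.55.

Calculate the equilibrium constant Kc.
K_c = 1.0823

x = α·[A]₀ = 0.55 × 1.61 = 0.8855 M dissociated.
At eq: [PCl₅] = 1.61 − 0.8855 = 0.7245 M; [PCl₃] = [Cl₂] = x = 0.8855 M.
Kc = [PCl₃][Cl₂]/[PCl₅] = (0.8855)²/0.7245 = 1.082.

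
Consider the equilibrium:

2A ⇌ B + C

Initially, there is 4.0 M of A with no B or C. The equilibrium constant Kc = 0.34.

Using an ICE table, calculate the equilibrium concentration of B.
[B] = 1.077 M

ICE: [A] = 4.0 − 2x, [B] = [C] = x.
Kc = x²/(4.0 − 2x)² = 0.34 ⇒ √Kc = x/(4.0 − 2x).
x = √0.34·4.0/(1 + 2√0.34) = 0.5831·4.0/2.1662 = 1.0767.
[B] = x = 1.077 M.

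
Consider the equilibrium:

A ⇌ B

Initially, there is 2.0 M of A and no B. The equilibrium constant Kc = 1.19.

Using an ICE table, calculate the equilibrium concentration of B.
[B] = 1.087 M

ICE: [A] = 2.0 − x, [B] = x.
Kc = x/(2.0 − x) = 1.19 ⇒ x = 1.19·2.0/(1 + 1.19) = 2.38/2.19 = 1.087.
[B] = x = 1.087 M.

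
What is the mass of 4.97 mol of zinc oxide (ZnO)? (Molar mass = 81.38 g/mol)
Mass = 4.97 mol × 81.38 g/mol = 404.5 g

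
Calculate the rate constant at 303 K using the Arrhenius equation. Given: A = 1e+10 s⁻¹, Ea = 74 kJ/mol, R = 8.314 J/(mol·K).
1.75e-03 s⁻¹

k = A·exp(-Ea/(R·T)) = 1e+10·exp(-74000/(8.314·303)) = 1e+10·exp(-29.3751) = 1e+10·1.7481e-13 = 1.75e-03 s⁻¹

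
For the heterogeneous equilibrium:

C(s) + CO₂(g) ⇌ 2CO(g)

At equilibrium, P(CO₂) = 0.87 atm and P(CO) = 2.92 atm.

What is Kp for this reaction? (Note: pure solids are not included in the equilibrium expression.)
K_p = 9.800

Solid C is excluded.
Kp = P(CO)²/P(CO₂) = (2.92)²/0.87 = 8.526/0.87 = 9.800.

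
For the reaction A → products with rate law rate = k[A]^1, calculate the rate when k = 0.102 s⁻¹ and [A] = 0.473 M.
0.04825 M/s

rate = k·[A]^1 = 0.102·(0.473)^1 = 0.102·0.473 = 0.04825 M/s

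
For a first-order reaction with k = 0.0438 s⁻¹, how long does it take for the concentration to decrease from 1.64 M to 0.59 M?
23.34 s

From ln[A] = ln[A]₀ - k·t: t = ln([A]₀/[A])/k = ln(1.64/0.59)/0.0438 = ln(2.7797)/0.0438 = 1.0223/0.0438 = 23.34 s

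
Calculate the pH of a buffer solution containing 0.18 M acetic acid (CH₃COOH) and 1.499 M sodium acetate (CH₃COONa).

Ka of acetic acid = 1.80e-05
pH = 5.67

pKa = -log(1.80e-05) = 4.74. pH = pKa + log([A⁻]/[HA]) = 4.74 + log(1.499/0.18)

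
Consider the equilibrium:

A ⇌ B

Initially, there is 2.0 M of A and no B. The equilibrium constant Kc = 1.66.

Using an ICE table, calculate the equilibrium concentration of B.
[B] = 1.248 M

ICE: [A] = 2.0 − x, [B] = x.
Kc = x/(2.0 − x) = 1.66 ⇒ x = 1.66·2.0/(1 + 1.66) = 3.32/2.66 = 1.248.
[B] = x = 1.248 M.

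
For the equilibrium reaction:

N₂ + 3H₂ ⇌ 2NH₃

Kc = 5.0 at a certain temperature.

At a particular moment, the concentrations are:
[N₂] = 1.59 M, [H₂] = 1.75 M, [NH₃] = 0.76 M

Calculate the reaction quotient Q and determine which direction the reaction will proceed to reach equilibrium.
Q = 0.068, Q < K, reaction proceeds forward (toward products)

Q = ([NH₃]^2) / ([N₂] × [H₂]^3)
  = ((0.76)^2) / ((1.59)·(1.75)^3) = 0.5776/8.5214 = 0.06778
Since Q = 0.06778 < Kc = 5.0, the reaction proceeds forward (toward products) to reach equilibrium.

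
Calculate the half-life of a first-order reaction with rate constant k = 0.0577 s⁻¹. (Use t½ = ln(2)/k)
12.01 s

t½ = ln(2)/k = 0.6931/0.0577 = 12.01 s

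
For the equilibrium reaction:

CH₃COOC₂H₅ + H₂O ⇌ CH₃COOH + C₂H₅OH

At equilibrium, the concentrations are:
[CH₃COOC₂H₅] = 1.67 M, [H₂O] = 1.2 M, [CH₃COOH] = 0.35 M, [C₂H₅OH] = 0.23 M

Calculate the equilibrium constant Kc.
K_c = 0.0402

Kc = ([CH₃COOH] × [C₂H₅OH]) / ([CH₃COOC₂H₅] × [H₂O])
   = ((0.35)·(0.23)) / ((1.67)·(1.2))
   = 0.0805 / 2.004 = 0.0402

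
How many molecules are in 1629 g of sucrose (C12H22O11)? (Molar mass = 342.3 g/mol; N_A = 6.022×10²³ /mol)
Moles = 1629 g ÷ 342.3 g/mol = 4.75898 mol
Molecules = 4.75898 mol × 6.022×10²³ /mol = 2.866e+24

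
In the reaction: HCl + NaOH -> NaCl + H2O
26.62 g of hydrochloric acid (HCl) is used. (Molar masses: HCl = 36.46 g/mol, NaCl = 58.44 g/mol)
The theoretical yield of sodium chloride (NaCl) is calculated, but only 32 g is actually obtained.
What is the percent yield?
Moles of HCl = 26.62 g ÷ 36.46 g/mol = 0.730115 mol
Mole ratio: 1 mol NaCl / 1 mol HCl
Moles of NaCl = 0.730115 × (1/1) = 0.730115 mol
Theoretical yield = 0.730115 mol × 58.44 g/mol = 42.668 g
Actual yield = 32 g
Percent yield = (32 / 42.668) × 100% = 75.0%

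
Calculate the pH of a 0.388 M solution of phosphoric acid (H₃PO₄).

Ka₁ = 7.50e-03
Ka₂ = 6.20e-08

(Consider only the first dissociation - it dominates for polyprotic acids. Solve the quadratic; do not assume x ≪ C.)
pH = 1.30

x² + Ka₁·x − Ka₁·C = 0 with Ka₁ = 7.50e-03, C = 0.388.
x = (−Ka₁ + √(Ka₁² + 4·Ka₁·C))/2 = 5.0325e-02 M, so pH = 1.30.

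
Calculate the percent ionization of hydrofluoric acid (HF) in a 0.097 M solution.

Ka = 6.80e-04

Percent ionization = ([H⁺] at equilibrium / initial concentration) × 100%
Percent ionization = 8.03%

Let x = [H⁺]. Ka = x²/(C - x) ⇒ x² + (6.80e-04)x - (6.80e-04)(0.097) = 0. x = 7.7887e-03. Percent = (7.7887e-03/0.097) × 100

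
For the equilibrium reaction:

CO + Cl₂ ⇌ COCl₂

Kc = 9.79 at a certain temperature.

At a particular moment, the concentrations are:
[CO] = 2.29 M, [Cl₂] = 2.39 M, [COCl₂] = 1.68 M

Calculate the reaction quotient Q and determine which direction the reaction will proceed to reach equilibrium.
Q = 0.307, Q < K, reaction proceeds forward (toward products)

Q = ([COCl₂]) / ([CO] × [Cl₂])
  = ((1.68)) / ((2.29)·(2.39)) = 1.68/5.4731 = 0.307
Since Q = 0.307 < Kc = 9.79, the reaction proceeds forward (toward products) to reach equilibrium.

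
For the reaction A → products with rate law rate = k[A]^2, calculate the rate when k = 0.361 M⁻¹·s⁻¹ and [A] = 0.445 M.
0.07149 M/s

rate = k·[A]^2 = 0.361·(0.445)^2 = 0.361·0.198025 = 0.07149 M/s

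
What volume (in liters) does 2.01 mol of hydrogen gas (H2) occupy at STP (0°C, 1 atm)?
At STP, 1 mol of gas occupies 22.4 L
Volume = 2.01 mol × 22.4 L/mol = 45.02 L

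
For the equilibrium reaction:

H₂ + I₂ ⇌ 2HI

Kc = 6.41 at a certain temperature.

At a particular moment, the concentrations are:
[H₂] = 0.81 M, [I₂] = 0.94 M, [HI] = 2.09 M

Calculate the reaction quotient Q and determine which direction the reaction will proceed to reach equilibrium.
Q = 5.737, Q < K, reaction proceeds forward (toward products)

Q = ([HI]^2) / ([H₂] × [I₂])
  = ((2.09)^2) / ((0.81)·(0.94)) = 4.3681/0.7614 = 5.737
Since Q = 5.737 < Kc = 6.41, the reaction proceeds forward (toward products) to reach equilibrium.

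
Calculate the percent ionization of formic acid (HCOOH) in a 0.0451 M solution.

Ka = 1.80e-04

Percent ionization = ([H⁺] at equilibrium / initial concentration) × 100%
Percent ionization = 6.12%

Let x = [H⁺]. Ka = x²/(C - x) ⇒ x² + (1.80e-04)x - (1.80e-04)(0.0451) = 0. x = 2.7606e-03. Percent = (2.7606e-03/0.0451) × 100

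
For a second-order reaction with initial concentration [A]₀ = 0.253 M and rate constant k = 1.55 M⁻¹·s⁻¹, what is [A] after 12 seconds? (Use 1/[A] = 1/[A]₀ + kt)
0.0443 M

1/[A] = 1/[A]₀ + k·t = 1/0.253 + (1.55)·(12) = 3.9526 + 18.6000 = 22.5526
[A] = 1/22.5526 = 0.0443 M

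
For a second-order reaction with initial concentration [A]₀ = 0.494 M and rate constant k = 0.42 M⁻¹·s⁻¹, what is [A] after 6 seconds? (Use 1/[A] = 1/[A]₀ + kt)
0.2201 M

1/[A] = 1/[A]₀ + k·t = 1/0.494 + (0.42)·(6) = 2.0243 + 2.5200 = 4.5443
[A] = 1/4.5443 = 0.2201 M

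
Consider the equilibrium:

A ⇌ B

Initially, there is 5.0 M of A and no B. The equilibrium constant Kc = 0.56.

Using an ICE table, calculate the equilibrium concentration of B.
[B] = 1.795 M

ICE: [A] = 5.0 − x, [B] = x.
Kc = x/(5.0 − x) = 0.56 ⇒ x = 0.56·5.0/(1 + 0.56) = 2.8/1.56 = 1.795.
[B] = x = 1.795 M.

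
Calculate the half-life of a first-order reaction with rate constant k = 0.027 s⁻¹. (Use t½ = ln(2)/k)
25.67 s

t½ = ln(2)/k = 0.6931/0.027 = 25.67 s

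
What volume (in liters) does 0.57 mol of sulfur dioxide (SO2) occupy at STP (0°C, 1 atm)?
At STP, 1 mol of gas occupies 22.4 L
Volume = 0.57 mol × 22.4 L/mol = 12.77 L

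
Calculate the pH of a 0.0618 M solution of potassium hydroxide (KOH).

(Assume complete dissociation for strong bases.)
pH = 12.79

[OH⁻] = 0.0618 M for strong base. pOH = -log[OH⁻] = 1.21, pH = 14 - pOH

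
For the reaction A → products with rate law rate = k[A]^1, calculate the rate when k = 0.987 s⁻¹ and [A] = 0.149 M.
0.1471 M/s

rate = k·[A]^1 = 0.987·(0.149)^1 = 0.987·0.149 = 0.1471 M/s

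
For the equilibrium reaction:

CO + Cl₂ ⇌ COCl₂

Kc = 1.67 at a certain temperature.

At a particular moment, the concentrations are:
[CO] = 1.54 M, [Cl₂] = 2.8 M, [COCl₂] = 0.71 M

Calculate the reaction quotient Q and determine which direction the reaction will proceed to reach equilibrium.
Q = 0.165, Q < K, reaction proceeds forward (toward products)

Q = ([COCl₂]) / ([CO] × [Cl₂])
  = ((0.71)) / ((1.54)·(2.8)) = 0.71/4.312 = 0.1647
Since Q = 0.1647 < Kc = 1.67, the reaction proceeds forward (toward products) to reach equilibrium.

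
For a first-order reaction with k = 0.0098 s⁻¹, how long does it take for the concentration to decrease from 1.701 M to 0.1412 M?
253.96 s

From ln[A] = ln[A]₀ - k·t: t = ln([A]₀/[A])/k = ln(1.701/0.1412)/0.0098 = ln(12.0467)/0.0098 = 2.4888/0.0098 = 253.96 s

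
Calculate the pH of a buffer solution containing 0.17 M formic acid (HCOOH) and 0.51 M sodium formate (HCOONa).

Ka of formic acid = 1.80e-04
pH = 4.22

pKa = -log(1.80e-04) = 3.74. pH = pKa + log([A⁻]/[HA]) = 3.74 + log(0.51/0.17)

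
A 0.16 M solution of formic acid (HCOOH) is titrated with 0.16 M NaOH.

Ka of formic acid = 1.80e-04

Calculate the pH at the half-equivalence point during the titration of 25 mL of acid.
pH = pKa = 3.74

At the half-equivalence point, [HA] = [A⁻], so by Henderson–Hasselbalch pH = pKa + log(1) = pKa.
pKa = −log(1.80e-04) = 3.74.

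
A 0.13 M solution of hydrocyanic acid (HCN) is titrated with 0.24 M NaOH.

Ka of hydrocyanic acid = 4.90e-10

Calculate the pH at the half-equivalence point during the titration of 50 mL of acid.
pH = pKa = 9.31

At the half-equivalence point, [HA] = [A⁻], so by Henderson–Hasselbalch pH = pKa + log(1) = pKa.
pKa = −log(4.90e-10) = 9.31.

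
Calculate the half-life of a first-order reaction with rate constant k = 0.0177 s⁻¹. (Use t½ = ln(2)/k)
39.16 s

t½ = ln(2)/k = 0.6931/0.0177 = 39.16 s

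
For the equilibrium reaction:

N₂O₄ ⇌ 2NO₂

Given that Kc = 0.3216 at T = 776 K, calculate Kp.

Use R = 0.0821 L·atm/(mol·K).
K_p = 20.4890

Δn = (moles gaseous products) − (moles gaseous reactants) = 1
T = 776 K; RT = 0.0821 × 776 = 63.7096
Kp = Kc·(RT)^Δn = 0.3216 × (63.7096)^1 = 0.3216 × 63.7096 = 20.4890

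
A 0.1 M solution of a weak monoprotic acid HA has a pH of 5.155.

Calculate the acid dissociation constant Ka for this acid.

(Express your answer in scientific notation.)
K_a = 4.90e-10

[H⁺] = 10^(−pH) = 10^(−5.155) = 6.998e-06 M. For HA ⇌ H⁺ + A⁻, Ka = x²/(C − x) = (6.998e-06)²/(0.1 − 6.998e-06) = 4.90e-10.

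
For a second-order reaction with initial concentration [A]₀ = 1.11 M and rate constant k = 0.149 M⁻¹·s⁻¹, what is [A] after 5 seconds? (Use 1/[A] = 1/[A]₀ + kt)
0.6076 M

1/[A] = 1/[A]₀ + k·t = 1/1.11 + (0.149)·(5) = 0.9009 + 0.7450 = 1.6459
[A] = 1/1.6459 = 0.6076 M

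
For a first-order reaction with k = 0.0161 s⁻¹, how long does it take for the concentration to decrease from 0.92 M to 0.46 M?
43.05 s

From ln[A] = ln[A]₀ - k·t: t = ln([A]₀/[A])/k = ln(0.92/0.46)/0.0161 = ln(2.0000)/0.0161 = 0.6931/0.0161 = 43.05 s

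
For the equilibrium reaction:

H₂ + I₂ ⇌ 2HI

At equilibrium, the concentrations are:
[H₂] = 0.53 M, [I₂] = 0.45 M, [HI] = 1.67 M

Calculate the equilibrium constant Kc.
K_c = 11.6935

Kc = ([HI]^2) / ([H₂] × [I₂])
   = ((1.67)^2) / ((0.53)·(0.45))
   = 2.7889 / 0.2385 = 11.6935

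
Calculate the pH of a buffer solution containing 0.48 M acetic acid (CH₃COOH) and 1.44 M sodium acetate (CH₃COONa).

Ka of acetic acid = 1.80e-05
pH = 5.22

pKa = -log(1.80e-05) = 4.74. pH = pKa + log([A⁻]/[HA]) = 4.74 + log(1.44/0.48)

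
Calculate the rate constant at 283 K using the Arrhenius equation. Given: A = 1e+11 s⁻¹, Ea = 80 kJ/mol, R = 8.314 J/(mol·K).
1.71e-04 s⁻¹

k = A·exp(-Ea/(R·T)) = 1e+11·exp(-80000/(8.314·283)) = 1e+11·exp(-34.0011) = 1e+11·1.7119e-15 = 1.71e-04 s⁻¹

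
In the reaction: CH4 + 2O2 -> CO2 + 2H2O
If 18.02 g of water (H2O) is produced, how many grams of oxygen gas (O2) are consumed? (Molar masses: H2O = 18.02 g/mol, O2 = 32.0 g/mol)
Moles of H2O = 18.02 g ÷ 18.02 g/mol = 1 mol
Mole ratio: 2 mol O2 / 2 mol H2O
Moles of O2 = 1 × (2/2) = 1 mol
Mass of O2 = 1 mol × 32.0 g/mol = 32 g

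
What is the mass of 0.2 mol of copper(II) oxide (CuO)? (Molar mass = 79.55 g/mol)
Mass = 0.2 mol × 79.55 g/mol = 15.91 g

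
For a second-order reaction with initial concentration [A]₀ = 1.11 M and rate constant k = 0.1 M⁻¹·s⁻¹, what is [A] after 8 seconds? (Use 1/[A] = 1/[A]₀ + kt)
0.5879 M

1/[A] = 1/[A]₀ + k·t = 1/1.11 + (0.1)·(8) = 0.9009 + 0.8000 = 1.7009
[A] = 1/1.7009 = 0.5879 M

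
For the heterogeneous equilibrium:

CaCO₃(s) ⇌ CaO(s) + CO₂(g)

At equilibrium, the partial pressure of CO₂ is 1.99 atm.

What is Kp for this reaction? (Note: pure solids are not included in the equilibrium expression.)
K_p = 1.99

Solids (CaCO₃, CaO) have activity 1 and are excluded.
Kp = P(CO₂) = 1.99.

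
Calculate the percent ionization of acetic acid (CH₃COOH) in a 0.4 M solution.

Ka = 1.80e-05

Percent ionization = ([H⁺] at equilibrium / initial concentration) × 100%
Percent ionization = 0.669%

Let x = [H⁺]. Ka = x²/(C - x) ⇒ x² + (1.80e-05)x - (1.80e-05)(0.4) = 0. x = 2.6743e-03. Percent = (2.6743e-03/0.4) × 100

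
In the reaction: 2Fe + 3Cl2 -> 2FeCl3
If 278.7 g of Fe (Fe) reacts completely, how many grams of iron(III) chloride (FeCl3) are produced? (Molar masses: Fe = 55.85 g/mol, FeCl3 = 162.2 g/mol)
Moles of Fe = 278.7 g ÷ 55.85 g/mol = 4.99015 mol
Mole ratio: 2 mol FeCl3 / 2 mol Fe
Moles of FeCl3 = 4.99015 × (2/2) = 4.99015 mol
Mass of FeCl3 = 4.99015 mol × 162.2 g/mol = 809.4 g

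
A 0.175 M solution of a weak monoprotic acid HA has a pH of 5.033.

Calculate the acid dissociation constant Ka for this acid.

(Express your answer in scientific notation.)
K_a = 4.91e-10

[H⁺] = 10^(−pH) = 10^(−5.033) = 9.268e-06 M. For HA ⇌ H⁺ + A⁻, Ka = x²/(C − x) = (9.268e-06)²/(0.175 − 9.268e-06) = 4.91e-10.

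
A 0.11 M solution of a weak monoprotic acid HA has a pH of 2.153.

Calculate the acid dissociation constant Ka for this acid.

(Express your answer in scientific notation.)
K_a = 4.80e-04

[H⁺] = 10^(−pH) = 10^(−2.153) = 7.031e-03 M. For HA ⇌ H⁺ + A⁻, Ka = x²/(C − x) = (7.031e-03)²/(0.11 − 7.031e-03) = 4.80e-04.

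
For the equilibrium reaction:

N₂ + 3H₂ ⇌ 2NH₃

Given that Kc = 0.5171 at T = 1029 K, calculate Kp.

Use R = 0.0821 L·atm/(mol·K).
K_p = 7.25e-05

Δn = (moles gaseous products) − (moles gaseous reactants) = -2
T = 1029 K; RT = 0.0821 × 1029 = 84.4809
Kp = Kc·(RT)^Δn = 0.5171 × (84.4809)^-2 = 0.5171 × 0.000140114 = 7.25e-05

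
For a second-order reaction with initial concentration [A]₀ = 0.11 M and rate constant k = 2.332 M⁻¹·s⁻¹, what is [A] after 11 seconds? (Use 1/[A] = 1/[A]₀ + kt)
0.0288 M

1/[A] = 1/[A]₀ + k·t = 1/0.11 + (2.332)·(11) = 9.0909 + 25.6520 = 34.7429
[A] = 1/34.7429 = 0.0288 M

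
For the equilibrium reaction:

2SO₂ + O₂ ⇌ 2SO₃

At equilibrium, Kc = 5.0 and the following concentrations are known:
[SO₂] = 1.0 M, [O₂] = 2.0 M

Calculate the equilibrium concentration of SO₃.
[SO₃] = 3.1623 M

Kc = ([SO₃]^2) / ([SO₂]^2 × [O₂]) = 5.0
[SO₃]^2 = Kc · (reactant terms)/(other product terms) = 5.0 · 2 / 1 = 10
[SO₃] = (10)^(1/2) = 3.1623 M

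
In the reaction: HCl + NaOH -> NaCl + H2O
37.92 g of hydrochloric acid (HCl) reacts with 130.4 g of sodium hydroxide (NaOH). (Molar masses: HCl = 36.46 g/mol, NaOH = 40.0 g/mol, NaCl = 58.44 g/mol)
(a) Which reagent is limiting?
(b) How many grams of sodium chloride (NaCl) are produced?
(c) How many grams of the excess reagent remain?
(a) HCl, (b) 60.78 g, (c) 88.8 g

Moles of HCl = 37.92 g ÷ 36.46 g/mol = 1.04004 mol
Moles of NaOH = 130.4 g ÷ 40.0 g/mol = 3.26 mol
Moles ÷ coefficient: HCl: 1.04004/1 = 1.04, NaOH: 3.26/1 = 3.26
(a) HCl has the smaller value, so HCl is the limiting reagent.
(b) Moles of NaCl = 1.04004 mol HCl × (1/1) = 1.04004 mol; mass = 1.04004 mol × 58.44 g/mol = 60.78 g
(c) NaOH consumed = 1.04004 × (1/1) = 1.04004 mol; remaining = 3.26 − 1.04004 = 2.21996 mol; mass = 2.21996 mol × 40.0 g/mol = 88.8 g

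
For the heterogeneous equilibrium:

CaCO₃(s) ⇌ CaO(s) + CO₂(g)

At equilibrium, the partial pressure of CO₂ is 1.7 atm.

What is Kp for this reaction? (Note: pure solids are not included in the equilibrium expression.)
K_p = 1.7

Solids (CaCO₃, CaO) have activity 1 and are excluded.
Kp = P(CO₂) = 1.7.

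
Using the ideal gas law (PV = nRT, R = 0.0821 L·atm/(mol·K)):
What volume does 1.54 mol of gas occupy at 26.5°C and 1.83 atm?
T = 26.5°C + 273.15 = 299.65 K
V = nRT/P = (1.54 × 0.0821 × 299.65) / 1.83
V = 20.70 L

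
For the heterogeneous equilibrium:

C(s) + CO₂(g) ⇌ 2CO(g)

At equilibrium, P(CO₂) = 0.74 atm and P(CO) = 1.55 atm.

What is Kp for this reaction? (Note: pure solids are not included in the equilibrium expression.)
K_p = 3.247

Solid C is excluded.
Kp = P(CO)²/P(CO₂) = (1.55)²/0.74 = 2.403/0.74 = 3.247.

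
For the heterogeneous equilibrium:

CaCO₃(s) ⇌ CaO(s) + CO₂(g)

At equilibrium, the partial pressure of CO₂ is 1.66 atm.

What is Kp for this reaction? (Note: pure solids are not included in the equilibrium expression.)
K_p = 1.66

Solids (CaCO₃, CaO) have activity 1 and are excluded.
Kp = P(CO₂) = 1.66.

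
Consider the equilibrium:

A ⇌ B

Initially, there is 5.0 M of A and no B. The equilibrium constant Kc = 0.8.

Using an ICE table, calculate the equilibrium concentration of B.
[B] = 2.222 M

ICE: [A] = 5.0 − x, [B] = x.
Kc = x/(5.0 − x) = 0.8 ⇒ x = 0.8·5.0/(1 + 0.8) = 4/1.8 = 2.222.
[B] = x = 2.222 M.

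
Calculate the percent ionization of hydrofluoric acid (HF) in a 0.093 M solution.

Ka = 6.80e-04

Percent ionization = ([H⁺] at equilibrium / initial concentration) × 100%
Percent ionization = 8.19%

Let x = [H⁺]. Ka = x²/(C - x) ⇒ x² + (6.80e-04)x - (6.80e-04)(0.093) = 0. x = 7.6196e-03. Percent = (7.6196e-03/0.093) × 100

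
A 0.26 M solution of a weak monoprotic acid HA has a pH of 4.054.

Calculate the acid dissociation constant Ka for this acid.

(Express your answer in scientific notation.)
K_a = 3.00e-08

[H⁺] = 10^(−pH) = 10^(−4.054) = 8.831e-05 M. For HA ⇌ H⁺ + A⁻, Ka = x²/(C − x) = (8.831e-05)²/(0.26 − 8.831e-05) = 3.00e-08.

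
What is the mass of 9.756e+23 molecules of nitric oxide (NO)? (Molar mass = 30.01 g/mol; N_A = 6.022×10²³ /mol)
Moles = 9.756e+23 ÷ 6.022×10²³ = 1.62006 mol
Mass = 1.62006 mol × 30.01 g/mol = 48.62 g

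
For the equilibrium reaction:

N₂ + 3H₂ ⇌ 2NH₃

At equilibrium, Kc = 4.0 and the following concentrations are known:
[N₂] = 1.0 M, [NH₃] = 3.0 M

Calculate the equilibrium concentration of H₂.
[H₂] = 1.3104 M

Kc = ([NH₃]^2) / ([N₂] × [H₂]^3) = 4.0
[H₂]^3 = (product terms)/(Kc · other reactant terms) = 9 / (4.0 · 1) = 2.25
[H₂] = (2.25)^(1/3) = 1.3104 M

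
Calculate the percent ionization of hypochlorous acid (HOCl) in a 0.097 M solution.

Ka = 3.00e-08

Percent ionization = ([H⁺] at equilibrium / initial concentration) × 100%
Percent ionization = 0.0556%

Let x = [H⁺]. Ka = x²/(C - x) ⇒ x² + (3.00e-08)x - (3.00e-08)(0.097) = 0. x = 5.3929e-05. Percent = (5.3929e-05/0.097) × 100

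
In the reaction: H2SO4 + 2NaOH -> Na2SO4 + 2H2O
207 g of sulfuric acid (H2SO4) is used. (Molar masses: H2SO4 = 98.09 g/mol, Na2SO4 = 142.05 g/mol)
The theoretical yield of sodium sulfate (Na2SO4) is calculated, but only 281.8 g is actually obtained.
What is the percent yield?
Moles of H2SO4 = 207 g ÷ 98.09 g/mol = 2.11031 mol
Mole ratio: 1 mol Na2SO4 / 1 mol H2SO4
Moles of Na2SO4 = 2.11031 × (1/1) = 2.11031 mol
Theoretical yield = 2.11031 mol × 142.05 g/mol = 299.77 g
Actual yield = 281.8 g
Percent yield = (281.8 / 299.77) × 100% = 94.0%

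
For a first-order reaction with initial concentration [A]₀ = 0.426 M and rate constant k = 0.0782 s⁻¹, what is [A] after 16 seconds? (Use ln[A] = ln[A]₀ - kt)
0.1219 M

ln[A] = ln[A]₀ - k·t = ln(0.426) - (0.0782)·(16) = -0.8533 - 1.2512 = -2.1045
[A] = e^(-2.1045) = 0.1219 M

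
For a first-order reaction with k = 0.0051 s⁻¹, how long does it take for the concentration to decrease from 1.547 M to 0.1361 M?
476.60 s

From ln[A] = ln[A]₀ - k·t: t = ln([A]₀/[A])/k = ln(1.547/0.1361)/0.0051 = ln(11.3666)/0.0051 = 2.4307/0.0051 = 476.60 s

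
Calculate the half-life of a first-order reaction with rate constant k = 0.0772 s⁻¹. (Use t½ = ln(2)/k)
8.98 s

t½ = ln(2)/k = 0.6931/0.0772 = 8.98 s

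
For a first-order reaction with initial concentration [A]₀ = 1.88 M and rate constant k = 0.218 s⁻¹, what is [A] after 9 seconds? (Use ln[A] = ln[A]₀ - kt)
0.2643 M

ln[A] = ln[A]₀ - k·t = ln(1.88) - (0.218)·(9) = 0.6313 - 1.9620 = -1.3307
[A] = e^(-1.3307) = 0.2643 M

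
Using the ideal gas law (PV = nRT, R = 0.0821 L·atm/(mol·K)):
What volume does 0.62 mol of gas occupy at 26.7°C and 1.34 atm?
T = 26.7°C + 273.15 = 299.85 K
V = nRT/P = (0.62 × 0.0821 × 299.85) / 1.34
V = 11.39 L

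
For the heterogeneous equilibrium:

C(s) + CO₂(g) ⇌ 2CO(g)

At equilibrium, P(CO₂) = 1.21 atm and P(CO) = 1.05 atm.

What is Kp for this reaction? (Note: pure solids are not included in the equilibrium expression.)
K_p = 0.911

Solid C is excluded.
Kp = P(CO)²/P(CO₂) = (1.05)²/1.21 = 1.103/1.21 = 0.911.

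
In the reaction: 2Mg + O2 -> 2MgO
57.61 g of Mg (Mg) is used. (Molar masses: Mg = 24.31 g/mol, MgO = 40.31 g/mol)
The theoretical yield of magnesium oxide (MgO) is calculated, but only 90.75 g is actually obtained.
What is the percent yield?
Moles of Mg = 57.61 g ÷ 24.31 g/mol = 2.36981 mol
Mole ratio: 2 mol MgO / 2 mol Mg
Moles of MgO = 2.36981 × (2/2) = 2.36981 mol
Theoretical yield = 2.36981 mol × 40.31 g/mol = 95.527 g
Actual yield = 90.75 g
Percent yield = (90.75 / 95.527) × 100% = 95.0%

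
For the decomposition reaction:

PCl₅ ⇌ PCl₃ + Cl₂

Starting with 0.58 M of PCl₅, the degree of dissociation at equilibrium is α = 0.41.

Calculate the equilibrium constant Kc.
K_c = 0.1653

x = α·[A]₀ = 0.41 × 0.58 = 0.2378 M dissociated.
At eq: [PCl₅] = 0.58 − 0.2378 = 0.3422 M; [PCl₃] = [Cl₂] = x = 0.2378 M.
Kc = [PCl₃][Cl₂]/[PCl₅] = (0.2378)²/0.3422 = 0.1653.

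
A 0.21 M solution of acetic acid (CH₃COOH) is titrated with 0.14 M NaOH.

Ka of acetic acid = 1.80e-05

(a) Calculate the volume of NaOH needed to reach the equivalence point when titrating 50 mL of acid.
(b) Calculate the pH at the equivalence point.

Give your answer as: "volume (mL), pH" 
V = 75.0 mL, pH = 8.83

(a) At equivalence: moles acid = moles base.
moles acid = 0.21 × 0.05 = 0.0105 mol; V_NaOH = 0.0105/0.14 = 0.075 L = 75.0 mL.
(b) At equivalence, all acid → conjugate base A⁻ at [A⁻] = 0.0105/0.125 = 0.084 M.
Kb = Kw/Ka = 1.0e-14/1.80e-05 = 5.556e-10; [OH⁻] = √(Kb·[A⁻]) = 6.831e-06; pOH = 5.17; pH = 14 − pOH = 8.83.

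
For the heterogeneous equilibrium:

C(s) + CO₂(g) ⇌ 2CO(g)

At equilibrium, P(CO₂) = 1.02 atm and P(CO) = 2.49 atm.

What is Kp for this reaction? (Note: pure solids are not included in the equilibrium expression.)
K_p = 6.079

Solid C is excluded.
Kp = P(CO)²/P(CO₂) = (2.49)²/1.02 = 6.2/1.02 = 6.079.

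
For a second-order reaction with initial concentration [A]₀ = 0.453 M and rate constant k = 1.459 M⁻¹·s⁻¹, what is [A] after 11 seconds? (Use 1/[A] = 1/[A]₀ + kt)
0.0548 M

1/[A] = 1/[A]₀ + k·t = 1/0.453 + (1.459)·(11) = 2.2075 + 16.0490 = 18.2565
[A] = 1/18.2565 = 0.0548 M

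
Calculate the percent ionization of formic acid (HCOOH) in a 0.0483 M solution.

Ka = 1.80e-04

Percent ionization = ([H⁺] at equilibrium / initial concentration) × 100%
Percent ionization = 5.92%

Let x = [H⁺]. Ka = x²/(C - x) ⇒ x² + (1.80e-04)x - (1.80e-04)(0.0483) = 0. x = 2.8599e-03. Percent = (2.8599e-03/0.0483) × 100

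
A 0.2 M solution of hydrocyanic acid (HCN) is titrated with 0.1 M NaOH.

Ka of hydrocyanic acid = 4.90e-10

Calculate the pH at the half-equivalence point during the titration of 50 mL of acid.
pH = pKa = 9.31

At the half-equivalence point, [HA] = [A⁻], so by Henderson–Hasselbalch pH = pKa + log(1) = pKa.
pKa = −log(4.90e-10) = 9.31.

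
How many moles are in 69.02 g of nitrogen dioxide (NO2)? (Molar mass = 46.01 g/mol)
Moles = 69.02 g ÷ 46.01 g/mol = 1.5 mol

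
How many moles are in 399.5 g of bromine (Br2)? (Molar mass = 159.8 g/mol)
Moles = 399.5 g ÷ 159.8 g/mol = 2.5 mol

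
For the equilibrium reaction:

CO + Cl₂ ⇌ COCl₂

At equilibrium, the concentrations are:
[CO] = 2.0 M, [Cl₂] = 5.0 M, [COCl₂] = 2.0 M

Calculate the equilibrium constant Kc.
K_c = 0.2000

Kc = ([COCl₂]) / ([CO] × [Cl₂])
   = ((2.0)) / ((2.0)·(5.0))
   = 2 / 10 = 0.2000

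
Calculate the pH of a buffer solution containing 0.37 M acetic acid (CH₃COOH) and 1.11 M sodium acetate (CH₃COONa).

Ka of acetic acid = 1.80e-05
pH = 5.22

pKa = -log(1.80e-05) = 4.74. pH = pKa + log([A⁻]/[HA]) = 4.74 + log(1.11/0.37)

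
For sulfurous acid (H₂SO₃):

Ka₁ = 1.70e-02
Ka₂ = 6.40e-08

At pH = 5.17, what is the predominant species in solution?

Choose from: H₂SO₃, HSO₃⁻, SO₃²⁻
HSO₃⁻

pKa1 = 1.77, pKa2 = 7.19. Each pKa is the crossover between adjacent species; pH = 5.17 lies in the region where HSO₃⁻ predominates.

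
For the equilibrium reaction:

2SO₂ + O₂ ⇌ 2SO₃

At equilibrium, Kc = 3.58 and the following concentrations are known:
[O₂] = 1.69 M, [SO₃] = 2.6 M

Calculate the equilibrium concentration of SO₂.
[SO₂] = 1.0570 M

Kc = ([SO₃]^2) / ([SO₂]^2 × [O₂]) = 3.58
[SO₂]^2 = (product terms)/(Kc · other reactant terms) = 6.76 / (3.58 · 1.69) = 1.1173
[SO₂] = (1.1173)^(1/2) = 1.0570 M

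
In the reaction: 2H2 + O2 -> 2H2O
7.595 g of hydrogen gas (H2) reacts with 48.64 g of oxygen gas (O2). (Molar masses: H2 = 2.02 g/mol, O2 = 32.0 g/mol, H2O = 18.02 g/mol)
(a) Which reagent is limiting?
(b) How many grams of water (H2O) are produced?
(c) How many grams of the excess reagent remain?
(a) O2, (b) 54.78 g, (c) 1.454 g

Moles of H2 = 7.595 g ÷ 2.02 g/mol = 3.7599 mol
Moles of O2 = 48.64 g ÷ 32.0 g/mol = 1.52 mol
Moles ÷ coefficient: H2: 3.7599/2 = 1.88, O2: 1.52/1 = 1.52
(a) O2 has the smaller value, so O2 is the limiting reagent.
(b) Moles of H2O = 1.52 mol O2 × (2/1) = 3.04 mol; mass = 3.04 mol × 18.02 g/mol = 54.78 g
(c) H2 consumed = 1.52 × (2/1) = 3.04 mol; remaining = 3.7599 − 3.04 = 0.719901 mol; mass = 0.719901 mol × 2.02 g/mol = 1.454 g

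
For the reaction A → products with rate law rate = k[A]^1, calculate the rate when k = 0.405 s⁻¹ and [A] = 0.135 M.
0.05468 M/s

rate = k·[A]^1 = 0.405·(0.135)^1 = 0.405·0.135 = 0.05468 M/s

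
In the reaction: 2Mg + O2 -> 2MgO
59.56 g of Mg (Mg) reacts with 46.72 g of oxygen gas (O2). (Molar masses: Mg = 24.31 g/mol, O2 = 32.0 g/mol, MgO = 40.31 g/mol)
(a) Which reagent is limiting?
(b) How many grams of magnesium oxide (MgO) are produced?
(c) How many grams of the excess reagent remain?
(a) Mg, (b) 98.76 g, (c) 7.52 g

Moles of Mg = 59.56 g ÷ 24.31 g/mol = 2.45002 mol
Moles of O2 = 46.72 g ÷ 32.0 g/mol = 1.46 mol
Moles ÷ coefficient: Mg: 2.45002/2 = 1.225, O2: 1.46/1 = 1.46
(a) Mg has the smaller value, so Mg is the limiting reagent.
(b) Moles of MgO = 2.45002 mol Mg × (2/2) = 2.45002 mol; mass = 2.45002 mol × 40.31 g/mol = 98.76 g
(c) O2 consumed = 2.45002 × (1/2) = 1.22501 mol; remaining = 1.46 − 1.22501 = 0.23499 mol; mass = 0.23499 mol × 32.0 g/mol = 7.52 g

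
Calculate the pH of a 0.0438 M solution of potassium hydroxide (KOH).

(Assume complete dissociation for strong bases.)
pH = 12.64

[OH⁻] = 0.0438 M for strong base. pOH = -log[OH⁻] = 1.36, pH = 14 - pOH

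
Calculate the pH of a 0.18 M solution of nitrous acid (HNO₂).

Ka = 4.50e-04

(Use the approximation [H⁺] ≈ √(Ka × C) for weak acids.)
pH = 2.05

[H⁺] = √(Ka × C) = √(4.50e-04 × 0.18) = 9.0000e-03. pH = -log(9.0000e-03)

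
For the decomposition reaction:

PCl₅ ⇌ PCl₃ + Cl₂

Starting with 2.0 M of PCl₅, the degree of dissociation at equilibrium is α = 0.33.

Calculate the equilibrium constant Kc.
K_c = 0.3251

x = α·[A]₀ = 0.33 × 2.0 = 0.66 M dissociated.
At eq: [PCl₅] = 2.0 − 0.66 = 1.34 M; [PCl₃] = [Cl₂] = x = 0.66 M.
Kc = [PCl₃][Cl₂]/[PCl₅] = (0.66)²/1.34 = 0.3251.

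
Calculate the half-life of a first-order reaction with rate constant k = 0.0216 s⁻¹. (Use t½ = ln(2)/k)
32.09 s

t½ = ln(2)/k = 0.6931/0.0216 = 32.09 s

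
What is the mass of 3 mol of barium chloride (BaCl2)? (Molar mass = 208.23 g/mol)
Mass = 3 mol × 208.23 g/mol = 624.7 g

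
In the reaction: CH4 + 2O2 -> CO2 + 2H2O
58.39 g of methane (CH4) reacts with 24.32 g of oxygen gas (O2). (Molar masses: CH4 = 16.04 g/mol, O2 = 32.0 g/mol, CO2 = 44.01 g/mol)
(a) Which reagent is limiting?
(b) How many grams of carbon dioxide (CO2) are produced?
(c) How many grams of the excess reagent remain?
(a) O2, (b) 16.72 g, (c) 52.29 g

Moles of CH4 = 58.39 g ÷ 16.04 g/mol = 3.64027 mol
Moles of O2 = 24.32 g ÷ 32.0 g/mol = 0.76 mol
Moles ÷ coefficient: CH4: 3.64027/1 = 3.64, O2: 0.76/2 = 0.38
(a) O2 has the smaller value, so O2 is the limiting reagent.
(b) Moles of CO2 = 0.76 mol O2 × (1/2) = 0.38 mol; mass = 0.38 mol × 44.01 g/mol = 16.72 g
(c) CH4 consumed = 0.76 × (1/2) = 0.38 mol; remaining = 3.64027 − 0.38 = 3.26027 mol; mass = 3.26027 mol × 16.04 g/mol = 52.29 g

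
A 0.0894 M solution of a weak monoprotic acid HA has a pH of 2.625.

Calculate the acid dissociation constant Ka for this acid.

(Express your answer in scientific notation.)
K_a = 6.46e-05

[H⁺] = 10^(−pH) = 10^(−2.625) = 2.371e-03 M. For HA ⇌ H⁺ + A⁻, Ka = x²/(C − x) = (2.371e-03)²/(0.0894 − 2.371e-03) = 6.46e-05.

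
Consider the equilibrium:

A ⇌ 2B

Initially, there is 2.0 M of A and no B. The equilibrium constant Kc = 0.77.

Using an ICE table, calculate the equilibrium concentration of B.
[B] = 1.063 M

ICE: [A] = 2.0 − x, [B] = 2x.
Kc = (2x)²/(2.0 − x) = 0.77 ⇒ 4x² + 0.77x − 1.54 = 0.
x = (−0.77 + √(0.77² + 4·4·1.54))/(2·4) = (−0.77 + √25.233)/8 = 0.53165.
[B] = 2x = 1.063 M.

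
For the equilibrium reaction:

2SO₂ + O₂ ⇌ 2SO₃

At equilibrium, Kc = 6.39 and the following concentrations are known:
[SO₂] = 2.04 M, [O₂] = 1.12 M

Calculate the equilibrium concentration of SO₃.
[SO₃] = 5.4574 M

Kc = ([SO₃]^2) / ([SO₂]^2 × [O₂]) = 6.39
[SO₃]^2 = Kc · (reactant terms)/(other product terms) = 6.39 · 4.661 / 1 = 29.784
[SO₃] = (29.784)^(1/2) = 5.4574 M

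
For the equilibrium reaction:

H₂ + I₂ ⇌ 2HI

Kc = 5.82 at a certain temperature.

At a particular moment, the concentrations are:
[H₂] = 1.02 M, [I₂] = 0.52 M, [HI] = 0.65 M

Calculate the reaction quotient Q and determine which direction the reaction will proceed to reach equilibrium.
Q = 0.797, Q < K, reaction proceeds forward (toward products)

Q = ([HI]^2) / ([H₂] × [I₂])
  = ((0.65)^2) / ((1.02)·(0.52)) = 0.4225/0.5304 = 0.7966
Since Q = 0.7966 < Kc = 5.82, the reaction proceeds forward (toward products) to reach equilibrium.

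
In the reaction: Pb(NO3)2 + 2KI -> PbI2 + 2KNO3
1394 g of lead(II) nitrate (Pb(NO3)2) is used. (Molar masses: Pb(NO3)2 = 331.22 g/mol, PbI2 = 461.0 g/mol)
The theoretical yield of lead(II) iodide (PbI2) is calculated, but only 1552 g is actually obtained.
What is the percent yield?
Moles of Pb(NO3)2 = 1394 g ÷ 331.22 g/mol = 4.20868 mol
Mole ratio: 1 mol PbI2 / 1 mol Pb(NO3)2
Moles of PbI2 = 4.20868 × (1/1) = 4.20868 mol
Theoretical yield = 4.20868 mol × 461.0 g/mol = 1940.2 g
Actual yield = 1552 g
Percent yield = (1552 / 1940.2) × 100% = 80.0%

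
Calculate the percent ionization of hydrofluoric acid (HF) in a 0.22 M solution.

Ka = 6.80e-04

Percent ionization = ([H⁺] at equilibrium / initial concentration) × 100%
Percent ionization = 5.41%

Let x = [H⁺]. Ka = x²/(C - x) ⇒ x² + (6.80e-04)x - (6.80e-04)(0.22) = 0. x = 1.1896e-02. Percent = (1.1896e-02/0.22) × 100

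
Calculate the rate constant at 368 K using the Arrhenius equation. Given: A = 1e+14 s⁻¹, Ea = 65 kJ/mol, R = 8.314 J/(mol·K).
5.94e+04 s⁻¹

k = A·exp(-Ea/(R·T)) = 1e+14·exp(-65000/(8.314·368)) = 1e+14·exp(-21.2449) = 1e+14·5.9353e-10 = 5.94e+04 s⁻¹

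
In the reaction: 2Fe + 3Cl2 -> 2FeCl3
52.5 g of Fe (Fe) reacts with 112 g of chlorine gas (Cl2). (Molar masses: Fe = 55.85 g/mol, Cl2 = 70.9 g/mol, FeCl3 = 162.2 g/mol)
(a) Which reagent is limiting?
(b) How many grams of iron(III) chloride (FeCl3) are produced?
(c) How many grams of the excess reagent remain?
(a) Fe, (b) 152.5 g, (c) 12.03 g

Moles of Fe = 52.5 g ÷ 55.85 g/mol = 0.940018 mol
Moles of Cl2 = 112 g ÷ 70.9 g/mol = 1.57969 mol
Moles ÷ coefficient: Fe: 0.940018/2 = 0.47, Cl2: 1.57969/3 = 0.5266
(a) Fe has the smaller value, so Fe is the limiting reagent.
(b) Moles of FeCl3 = 0.940018 mol Fe × (2/2) = 0.940018 mol; mass = 0.940018 mol × 162.2 g/mol = 152.5 g
(c) Cl2 consumed = 0.940018 × (3/2) = 1.41003 mol; remaining = 1.57969 − 1.41003 = 0.169663 mol; mass = 0.169663 mol × 70.9 g/mol = 12.03 g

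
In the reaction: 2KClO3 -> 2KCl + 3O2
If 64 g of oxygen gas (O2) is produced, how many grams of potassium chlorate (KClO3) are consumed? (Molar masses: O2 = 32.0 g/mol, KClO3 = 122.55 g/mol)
Moles of O2 = 64 g ÷ 32.0 g/mol = 2 mol
Mole ratio: 2 mol KClO3 / 3 mol O2
Moles of KClO3 = 2 × (2/3) = 1.33333 mol
Mass of KClO3 = 1.33333 mol × 122.55 g/mol = 163.4 g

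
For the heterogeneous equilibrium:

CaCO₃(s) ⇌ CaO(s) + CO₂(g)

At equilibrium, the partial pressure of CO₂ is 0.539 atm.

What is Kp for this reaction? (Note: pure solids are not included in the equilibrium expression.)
K_p = 0.539

Solids (CaCO₃, CaO) have activity 1 and are excluded.
Kp = P(CO₂) = 0.539.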